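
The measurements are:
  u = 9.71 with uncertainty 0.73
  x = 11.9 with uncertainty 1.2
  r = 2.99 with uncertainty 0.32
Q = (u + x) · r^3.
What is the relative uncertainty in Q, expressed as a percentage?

32.8%

Let w = u + x = 21.6. δw = √(δu² + δx²) = √(0.533 + 1.44) = 1.40, so δw/w = 0.0650.
Q is then a monomial in w, r:
δQ/Q = √((δw/w)² + (3·δr/r)²) = √(0.00422 + 0.103) = 0.328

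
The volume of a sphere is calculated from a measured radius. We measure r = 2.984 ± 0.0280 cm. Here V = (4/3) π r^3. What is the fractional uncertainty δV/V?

Relative error in a monomial: (δV/V)² = Σ (nᵢ · δxᵢ/xᵢ)².
  (3·δr/r)² = (3×0.00938)² = 0.000792
δV/V = √(0.000792) = 0.0282

0.0282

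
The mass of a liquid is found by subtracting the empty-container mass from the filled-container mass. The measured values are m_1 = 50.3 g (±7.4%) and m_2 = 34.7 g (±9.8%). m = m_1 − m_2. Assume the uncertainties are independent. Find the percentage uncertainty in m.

32.3%

Each term contributes (cᵢ δxᵢ)² to (δm)²:
  (δm_1)² = 13.9;  (δm_2)² = 11.6
δm = √(25.4) = 5.04 g
m = 15.6 g, so δm/m = 5.04/15.6 = 0.323.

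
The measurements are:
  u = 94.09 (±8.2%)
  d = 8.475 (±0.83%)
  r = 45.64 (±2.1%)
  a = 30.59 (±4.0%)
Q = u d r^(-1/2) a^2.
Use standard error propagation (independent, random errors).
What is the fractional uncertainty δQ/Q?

0.115

Since Q is a product/quotient, work with relative uncertainties:
  (1·δu/u)² = (1×0.0820)² = 0.00672;  (1·δd/d)² = (1×0.00830)² = 6.89e-05;  (−½·δr/r)² = (-0.5×0.0210)² = 0.000110;  (2·δa/a)² = (2×0.0400)² = 0.00640
δQ/Q = √(0.0133) = 0.115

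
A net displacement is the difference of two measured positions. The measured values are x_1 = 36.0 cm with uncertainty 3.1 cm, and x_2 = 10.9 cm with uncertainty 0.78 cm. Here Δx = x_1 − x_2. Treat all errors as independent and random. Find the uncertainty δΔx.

3.20 cm

Each term contributes (cᵢ δxᵢ)² to (δΔx)²:
  (δx_1)² = 9.61;  (δx_2)² = 0.608
δΔx = √(10.2) = 3.20 cm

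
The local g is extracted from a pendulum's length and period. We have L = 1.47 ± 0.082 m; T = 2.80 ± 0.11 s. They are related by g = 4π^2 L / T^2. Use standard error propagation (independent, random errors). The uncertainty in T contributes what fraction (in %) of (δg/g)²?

(δg/g)² = (1·δL/L)² + (-2·δT/T)²
  L term: (1×0.0558)² = 0.00311
  T term: (-2×0.0393)² = 0.00617
Total = 0.00929. Share from T = 0.00617/0.00929 = 0.665.

66.5%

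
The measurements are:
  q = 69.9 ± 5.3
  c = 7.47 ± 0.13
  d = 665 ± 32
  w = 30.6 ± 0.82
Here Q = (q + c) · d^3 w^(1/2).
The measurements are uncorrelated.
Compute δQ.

Let u = q + c = 77.4. δu = √(δq² + δc²) = √(28.1 + 0.0169) = 5.30, so δu/u = 0.0685.
Q is then a monomial in u, d, w:
δQ/Q = √((δu/u)² + (3·δd/d)² + (½·δw/w)²) = √(0.00470 + 0.0208 + 0.000180) = 0.160
Q = 1.26e+11, so δQ = 0.160 × 1.26e+11 = 2.02e+10.

2.02e+10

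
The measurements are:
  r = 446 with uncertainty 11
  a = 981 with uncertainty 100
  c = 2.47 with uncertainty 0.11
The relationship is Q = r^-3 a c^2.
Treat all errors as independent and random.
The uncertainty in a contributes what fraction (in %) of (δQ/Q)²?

(δQ/Q)² = (-3·δr/r)² + (1·δa/a)² + (2·δc/c)²
  r term: (-3×0.0247)² = 0.00547
  a term: (1×0.102)² = 0.0104
  c term: (2×0.0445)² = 0.00793
Total = 0.0238. Share from a = 0.0104/0.0238 = 0.437.

43.7%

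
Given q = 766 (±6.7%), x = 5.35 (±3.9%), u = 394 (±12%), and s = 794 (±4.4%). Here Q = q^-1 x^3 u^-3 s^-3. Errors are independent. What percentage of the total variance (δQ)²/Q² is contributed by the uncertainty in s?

(δQ/Q)² = (-1·δq/q)² + (3·δx/x)² + (-3·δu/u)² + (-3·δs/s)²
  q term: (-1×0.0670)² = 0.00449
  x term: (3×0.0390)² = 0.0137
  u term: (-3×0.120)² = 0.130
  s term: (-3×0.0440)² = 0.0174
Total = 0.165. Share from s = 0.0174/0.165 = 0.105.

10.5%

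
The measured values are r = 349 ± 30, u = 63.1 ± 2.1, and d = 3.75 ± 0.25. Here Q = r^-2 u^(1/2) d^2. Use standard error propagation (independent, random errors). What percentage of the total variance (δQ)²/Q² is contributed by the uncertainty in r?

62.1%

(δQ/Q)² = (-2·δr/r)² + (½·δu/u)² + (2·δd/d)²
  r term: (-2×0.0860)² = 0.0296
  u term: (0.5×0.0333)² = 0.000277
  d term: (2×0.0667)² = 0.0178
Total = 0.0476. Share from r = 0.0296/0.0476 = 0.621.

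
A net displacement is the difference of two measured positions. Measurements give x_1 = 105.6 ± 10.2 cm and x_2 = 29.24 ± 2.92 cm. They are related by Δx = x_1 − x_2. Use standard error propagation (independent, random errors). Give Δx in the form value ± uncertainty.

Each term contributes (cᵢ δxᵢ)² to (δΔx)²:
  (δx_1)² = 104;  (δx_2)² = 8.53
δΔx = √(113) = 10.6 cm
Δx = 76.36 cm.

76.36 ± 10.6 cm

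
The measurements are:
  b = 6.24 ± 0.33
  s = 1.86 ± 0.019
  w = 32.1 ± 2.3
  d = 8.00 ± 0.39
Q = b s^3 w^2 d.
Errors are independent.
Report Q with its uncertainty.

For a monomial Q ∝ b, s^3, w^2, d, fractional errors add in quadrature:
  (1·δb/b)² = (1×0.0529)² = 0.00280;  (3·δs/s)² = (3×0.0102)² = 0.000939;  (2·δw/w)² = (2×0.0717)² = 0.0205;  (1·δd/d)² = (1×0.0488)² = 0.00238
δQ/Q = √(0.0266) = 0.163
Q = 3.31e+05, so δQ = 0.163 × 3.31e+05 = 54000.

(3.31 ± 0.540) × 10^5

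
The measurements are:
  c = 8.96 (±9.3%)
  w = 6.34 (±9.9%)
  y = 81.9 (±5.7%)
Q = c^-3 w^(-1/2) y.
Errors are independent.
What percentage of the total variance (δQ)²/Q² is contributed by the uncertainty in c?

(δQ/Q)² = (-3·δc/c)² + (−½·δw/w)² + (1·δy/y)²
  c term: (-3×0.0930)² = 0.0778
  w term: (-0.5×0.0990)² = 0.00245
  y term: (1×0.0570)² = 0.00325
Total = 0.0835. Share from c = 0.0778/0.0835 = 0.932.

93.2%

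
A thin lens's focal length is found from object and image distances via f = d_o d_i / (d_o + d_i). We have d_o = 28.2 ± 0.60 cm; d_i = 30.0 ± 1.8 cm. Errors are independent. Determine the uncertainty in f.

0.452 cm

∂f/∂d_o = (d_i/(d_o+d_i))² = 0.266;  ∂f/∂d_i = (d_o/(d_o+d_i))² = 0.235
δf = √((∂f/∂d_o · δd_o)² + (∂f/∂d_i · δd_i)²) = √(0.0254 + 0.179) = 0.452 cm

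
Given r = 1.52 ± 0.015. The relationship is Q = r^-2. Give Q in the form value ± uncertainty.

0.433 ± 0.00854

Q ∝ r^-2, so δQ/Q = |-2| · δr/r = 2 × 0.00987 = 0.0197.
Q = 0.433, so δQ = 0.0197 × 0.433 = 0.00854.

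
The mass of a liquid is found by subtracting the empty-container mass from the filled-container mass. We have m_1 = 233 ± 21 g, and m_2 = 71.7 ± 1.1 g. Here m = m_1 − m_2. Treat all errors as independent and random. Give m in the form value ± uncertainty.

161 ± 21.0 g

m is a linear combination, so absolute uncertainties add in quadrature:
  (δm_1)² = 441;  (δm_2)² = 1.21
δm = √(442) = 21.0 g
m = 161 g.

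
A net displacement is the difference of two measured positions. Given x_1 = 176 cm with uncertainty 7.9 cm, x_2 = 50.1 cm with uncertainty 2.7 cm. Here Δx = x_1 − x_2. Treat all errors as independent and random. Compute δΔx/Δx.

For a sum/difference, combine absolute errors in quadrature:
  (δx_1)² = 62.4;  (δx_2)² = 7.29
δΔx = √(69.7) = 8.35 cm
Δx = 126 cm, so δΔx/Δx = 8.35/126 = 0.0663.

0.0663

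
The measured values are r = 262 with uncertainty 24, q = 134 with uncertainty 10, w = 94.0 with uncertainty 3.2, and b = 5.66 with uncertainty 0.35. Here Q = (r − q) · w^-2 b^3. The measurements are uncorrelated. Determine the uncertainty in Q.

Let u = r − q = 128. δu = √(δr² + δq²) = √(576 + 100) = 26.0, so δu/u = 0.203.
Q is then a monomial in u, w, b:
δQ/Q = √((δu/u)² + (-2·δw/w)² + (3·δb/b)²) = √(0.0413 + 0.00464 + 0.0344) = 0.283
Q = 2.63, so δQ = 0.283 × 2.63 = 0.744.

0.744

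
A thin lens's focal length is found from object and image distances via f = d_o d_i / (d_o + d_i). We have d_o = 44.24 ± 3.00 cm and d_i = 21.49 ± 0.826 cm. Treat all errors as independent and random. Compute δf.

0.493 cm

∂f/∂d_o = (d_i/(d_o+d_i))² = 0.107;  ∂f/∂d_i = (d_o/(d_o+d_i))² = 0.453
δf = √((∂f/∂d_o · δd_o)² + (∂f/∂d_i · δd_i)²) = √(0.103 + 0.140) = 0.493 cm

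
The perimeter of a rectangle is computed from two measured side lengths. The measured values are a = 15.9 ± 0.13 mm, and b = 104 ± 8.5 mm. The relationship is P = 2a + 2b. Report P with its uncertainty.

240 ± 17.0 mm

Each term contributes (cᵢ δxᵢ)² to (δP)²:
  (2·δa)² = 0.0676;  (2·δb)² = 289
δP = √(289) = 17.0 mm
P = 240 mm.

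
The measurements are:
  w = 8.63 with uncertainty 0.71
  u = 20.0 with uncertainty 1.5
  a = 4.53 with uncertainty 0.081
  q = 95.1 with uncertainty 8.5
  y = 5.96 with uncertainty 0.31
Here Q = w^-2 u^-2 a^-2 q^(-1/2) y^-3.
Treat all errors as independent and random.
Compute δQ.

2.2e-10

Products/powers → add relative errors in quadrature, weighted by exponent:
  (-2·δw/w)² = (-2×0.0823)² = 0.0271;  (-2·δu/u)² = (-2×0.0750)² = 0.0225;  (-2·δa/a)² = (-2×0.0179)² = 0.00128;  (−½·δq/q)² = (-0.5×0.0894)² = 0.00200;  (-3·δy/y)² = (-3×0.0520)² = 0.0243
δQ/Q = √(0.0772) = 0.278
Q = 7.92e-10, so δQ = 0.278 × 7.92e-10 = 2.2e-10.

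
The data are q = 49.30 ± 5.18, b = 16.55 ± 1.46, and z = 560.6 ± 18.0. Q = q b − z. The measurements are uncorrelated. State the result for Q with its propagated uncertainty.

Let p = q·b = 815.9. δp/p = √((1·δq/q)² + (1·δb/b)²) = √(0.0110 + 0.00778) = 0.137, so δp = 112.
Q = p − z: δQ = √(δp² + δz²) = √(12500 + 324) = 113
Q = 255.3.

255.3 ± 113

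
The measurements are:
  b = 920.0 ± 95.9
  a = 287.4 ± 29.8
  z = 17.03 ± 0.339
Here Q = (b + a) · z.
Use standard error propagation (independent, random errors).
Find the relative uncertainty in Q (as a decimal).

Let u = b + a = 1207. δu = √(δb² + δa²) = √(9200 + 888) = 100, so δu/u = 0.0832.
Q is then a monomial in u, z:
δQ/Q = √((δu/u)² + (1·δz/z)²) = √(0.00692 + 0.000396) = 0.0855

0.0855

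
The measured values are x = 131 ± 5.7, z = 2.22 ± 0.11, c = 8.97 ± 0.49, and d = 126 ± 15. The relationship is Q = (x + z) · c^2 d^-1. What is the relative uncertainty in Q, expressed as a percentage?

16.7%

Let u = x + z = 133. δu = √(δx² + δz²) = √(32.5 + 0.0121) = 5.70, so δu/u = 0.0428.
Q is then a monomial in u, c, d:
δQ/Q = √((δu/u)² + (2·δc/c)² + (-1·δd/d)²) = √(0.00183 + 0.0119 + 0.0142) = 0.167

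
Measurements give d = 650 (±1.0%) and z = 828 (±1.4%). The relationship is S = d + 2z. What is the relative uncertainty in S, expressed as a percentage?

For a sum/difference, combine absolute errors in quadrature:
  (δd)² = 42.2;  (2·δz)² = 537
δS = √(580) = 24.1
S = 2310, so δS/S = 24.1/2310 = 0.0104.

1.04%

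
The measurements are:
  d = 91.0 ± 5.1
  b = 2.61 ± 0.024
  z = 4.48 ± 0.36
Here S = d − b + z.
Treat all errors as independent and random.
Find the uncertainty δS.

Sums and differences: (δS)² = Σ (cᵢ δxᵢ)².
  (δd)² = 26.0;  (δb)² = 0.000576;  (δz)² = 0.130
δS = √(26.1) = 5.11

5.11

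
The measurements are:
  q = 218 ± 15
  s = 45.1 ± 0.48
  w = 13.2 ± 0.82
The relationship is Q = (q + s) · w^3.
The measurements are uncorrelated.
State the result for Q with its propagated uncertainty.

Let u = q + s = 263. δu = √(δq² + δs²) = √(225 + 0.230) = 15.0, so δu/u = 0.0570.
Q is then a monomial in u, w:
δQ/Q = √((δu/u)² + (3·δw/w)²) = √(0.00325 + 0.0347) = 0.195
Q = 6.05e+05, so δQ = 0.195 × 6.05e+05 = 1.18e+05.

(6.05 ± 1.18) × 10^5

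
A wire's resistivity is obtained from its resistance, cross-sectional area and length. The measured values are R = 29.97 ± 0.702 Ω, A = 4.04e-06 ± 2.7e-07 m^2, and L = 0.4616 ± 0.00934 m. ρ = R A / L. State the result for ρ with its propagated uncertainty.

For a monomial ρ ∝ R, A, L^-1, fractional errors add in quadrature:
  (1·δR/R)² = (1×0.0234)² = 0.000549;  (1·δA/A)² = (1×0.0668)² = 0.00447;  (-1·δL/L)² = (-1×0.0202)² = 0.000409
δρ/ρ = √(0.00542) = 0.0737
ρ = 0.0002623 Ω·m, so δρ = 0.0737 × 0.0002623 = 1.93e-05 Ω·m.

(2.623 ± 0.193) × 10^-4 Ω·m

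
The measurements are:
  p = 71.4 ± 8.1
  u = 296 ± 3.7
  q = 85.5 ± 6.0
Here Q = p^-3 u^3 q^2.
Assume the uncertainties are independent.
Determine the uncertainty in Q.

1.93e+05

Each factor contributes (exponent × relative error)² to (δQ/Q)²:
  (-3·δp/p)² = (-3×0.113)² = 0.116;  (3·δu/u)² = (3×0.0125)² = 0.00141;  (2·δq/q)² = (2×0.0702)² = 0.0197
δQ/Q = √(0.137) = 0.370
Q = 5.21e+05, so δQ = 0.370 × 5.21e+05 = 1.93e+05.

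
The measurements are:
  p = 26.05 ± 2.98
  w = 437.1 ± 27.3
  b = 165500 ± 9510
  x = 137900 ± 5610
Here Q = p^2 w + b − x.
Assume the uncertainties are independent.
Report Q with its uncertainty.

Let h = p^2·w = 296600. δh/h = √((2·δp/p)² + (1·δw/w)²) = √(0.0523 + 0.00390) = 0.237, so δh = 70300.
Q = h + b − x: δQ = √(δh² + δb² + δx²) = √(4.95e+09 + 9.04e+07 + 3.15e+07) = 71200
Q = 324200.

324200 ± 71200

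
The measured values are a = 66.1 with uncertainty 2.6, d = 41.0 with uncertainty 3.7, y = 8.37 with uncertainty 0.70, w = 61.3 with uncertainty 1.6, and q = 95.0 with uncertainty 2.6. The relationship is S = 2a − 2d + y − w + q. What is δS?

9.57

Absolute uncertainties add in quadrature for a linear combination:
  (2·δa)² = 27.0;  (2·δd)² = 54.8;  (δy)² = 0.490;  (δw)² = 2.56;  (δq)² = 6.76
δS = √(91.6) = 9.57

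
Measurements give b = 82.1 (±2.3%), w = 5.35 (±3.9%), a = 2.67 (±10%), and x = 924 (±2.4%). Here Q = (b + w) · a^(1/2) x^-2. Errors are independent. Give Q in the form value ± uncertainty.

Let u = b + w = 87.4. δu = √(δb² + δw²) = √(3.57 + 0.0435) = 1.90, so δu/u = 0.0217.
Q is then a monomial in u, a, x:
δQ/Q = √((δu/u)² + (½·δa/a)² + (-2·δx/x)²) = √(0.000472 + 0.00250 + 0.00230) = 0.0726
Q = 0.000167, so δQ = 0.0726 × 0.000167 = 1.22e-05.

(1.67 ± 0.122) × 10^-4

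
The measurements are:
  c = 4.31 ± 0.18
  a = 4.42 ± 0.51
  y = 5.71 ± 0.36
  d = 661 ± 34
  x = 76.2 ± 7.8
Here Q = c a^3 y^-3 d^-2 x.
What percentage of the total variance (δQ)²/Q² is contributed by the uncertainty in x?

5.87%

(δQ/Q)² = (1·δc/c)² + (3·δa/a)² + (-3·δy/y)² + (-2·δd/d)² + (1·δx/x)²
  c term: (1×0.0418)² = 0.00174
  a term: (3×0.115)² = 0.120
  y term: (-3×0.0630)² = 0.0358
  d term: (-2×0.0514)² = 0.0106
  x term: (1×0.102)² = 0.0105
Total = 0.178. Share from x = 0.0105/0.178 = 0.0587.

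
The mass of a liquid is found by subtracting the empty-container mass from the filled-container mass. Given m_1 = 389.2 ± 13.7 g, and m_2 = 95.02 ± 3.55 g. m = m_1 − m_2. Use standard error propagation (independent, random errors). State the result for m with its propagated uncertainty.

294.2 ± 14.2 g

Sums and differences: (δm)² = Σ (cᵢ δxᵢ)².
  (δm_1)² = 188;  (δm_2)² = 12.6
δm = √(200) = 14.2 g
m = 294.2 g.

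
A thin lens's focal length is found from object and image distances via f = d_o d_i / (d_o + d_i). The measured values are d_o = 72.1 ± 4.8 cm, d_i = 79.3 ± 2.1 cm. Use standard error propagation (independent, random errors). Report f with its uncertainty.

37.8 ± 1.40 cm

∂f/∂d_o = (d_i/(d_o+d_i))² = 0.274;  ∂f/∂d_i = (d_o/(d_o+d_i))² = 0.227
δf = √((∂f/∂d_o · δd_o)² + (∂f/∂d_i · δd_i)²) = √(1.73 + 0.227) = 1.40 cm
f = 37.8 cm.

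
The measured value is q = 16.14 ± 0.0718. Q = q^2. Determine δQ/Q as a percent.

0.890%

Since Q is a product/quotient, work with relative uncertainties:
  (2·δq/q)² = (2×0.00445)² = 7.92e-05
δQ/Q = √(7.92e-05) = 0.00890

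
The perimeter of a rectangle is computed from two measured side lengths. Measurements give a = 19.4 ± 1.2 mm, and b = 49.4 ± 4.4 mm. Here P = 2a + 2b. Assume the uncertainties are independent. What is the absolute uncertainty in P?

9.12 mm

P is a linear combination, so absolute uncertainties add in quadrature:
  (2·δa)² = 5.76;  (2·δb)² = 77.4
δP = √(83.2) = 9.12 mm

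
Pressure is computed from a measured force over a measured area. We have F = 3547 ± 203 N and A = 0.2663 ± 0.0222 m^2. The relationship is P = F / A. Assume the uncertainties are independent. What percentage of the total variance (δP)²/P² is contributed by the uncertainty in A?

68.0%

(δP/P)² = (1·δF/F)² + (-1·δA/A)²
  F term: (1×0.0572)² = 0.00328
  A term: (-1×0.0834)² = 0.00695
Total = 0.0102. Share from A = 0.00695/0.0102 = 0.680.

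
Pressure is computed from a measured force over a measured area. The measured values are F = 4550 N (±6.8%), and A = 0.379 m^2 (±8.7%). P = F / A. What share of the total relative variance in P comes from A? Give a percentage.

(δP/P)² = (1·δF/F)² + (-1·δA/A)²
  F term: (1×0.0680)² = 0.00462
  A term: (-1×0.0870)² = 0.00757
Total = 0.0122. Share from A = 0.00757/0.0122 = 0.621.

62.1%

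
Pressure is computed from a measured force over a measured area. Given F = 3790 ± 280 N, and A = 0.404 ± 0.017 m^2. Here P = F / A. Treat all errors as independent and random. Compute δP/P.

0.0850

Relative error in a monomial: (δP/P)² = Σ (nᵢ · δxᵢ/xᵢ)².
  (1·δF/F)² = (1×0.0739)² = 0.00546;  (-1·δA/A)² = (-1×0.0421)² = 0.00177
δP/P = √(0.00723) = 0.0850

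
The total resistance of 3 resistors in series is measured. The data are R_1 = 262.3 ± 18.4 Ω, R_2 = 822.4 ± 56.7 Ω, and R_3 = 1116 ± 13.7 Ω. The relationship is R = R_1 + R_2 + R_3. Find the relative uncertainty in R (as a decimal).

Each term contributes (cᵢ δxᵢ)² to (δR)²:
  (δR_1)² = 339;  (δR_2)² = 3210;  (δR_3)² = 188
δR = √(3740) = 61.2 Ω
R = 2201 Ω, so δR/R = 61.2/2201 = 0.0278.

0.0278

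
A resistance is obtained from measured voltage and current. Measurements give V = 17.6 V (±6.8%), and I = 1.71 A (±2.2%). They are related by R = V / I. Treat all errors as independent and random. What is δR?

Since R is a product/quotient, work with relative uncertainties:
  (1·δV/V)² = (1×0.0680)² = 0.00462;  (-1·δI/I)² = (-1×0.0220)² = 0.000484
δR/R = √(0.00511) = 0.0715
R = 10.3 Ω, so δR = 0.0715 × 10.3 = 0.736 Ω.

0.736 Ω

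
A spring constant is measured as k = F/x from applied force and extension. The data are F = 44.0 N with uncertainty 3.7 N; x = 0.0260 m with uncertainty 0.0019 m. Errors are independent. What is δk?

Relative error in a monomial: (δk/k)² = Σ (nᵢ · δxᵢ/xᵢ)².
  (1·δF/F)² = (1×0.0841)² = 0.00707;  (-1·δx/x)² = (-1×0.0731)² = 0.00534
δk/k = √(0.0124) = 0.111
k = 1690 N/m, so δk = 0.111 × 1690 = 189 N/m.

189 N/m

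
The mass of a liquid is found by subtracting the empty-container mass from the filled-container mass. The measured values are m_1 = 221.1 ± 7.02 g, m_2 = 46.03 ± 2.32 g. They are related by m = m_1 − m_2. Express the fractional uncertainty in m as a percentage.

Sums and differences: (δm)² = Σ (cᵢ δxᵢ)².
  (δm_1)² = 49.3;  (δm_2)² = 5.38
δm = √(54.7) = 7.39 g
m = 175.1 g, so δm/m = 7.39/175.1 = 0.0422.

4.22%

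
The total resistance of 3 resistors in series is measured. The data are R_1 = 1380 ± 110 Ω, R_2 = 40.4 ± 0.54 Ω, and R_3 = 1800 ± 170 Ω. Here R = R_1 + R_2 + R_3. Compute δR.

For a sum/difference, combine absolute errors in quadrature:
  (δR_1)² = 12100;  (δR_2)² = 0.292;  (δR_3)² = 28900
δR = √(41000) = 202 Ω

202 Ω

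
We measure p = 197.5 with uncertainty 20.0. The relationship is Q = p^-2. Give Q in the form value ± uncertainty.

(2.564 ± 0.519) × 10^-5

For a monomial Q ∝ p^-2, fractional errors add in quadrature:
  (-2·δp/p)² = (-2×0.101)² = 0.0410
δQ/Q = √(0.0410) = 0.203
Q = 2.564e-05, so δQ = 0.203 × 2.564e-05 = 5.19e-06.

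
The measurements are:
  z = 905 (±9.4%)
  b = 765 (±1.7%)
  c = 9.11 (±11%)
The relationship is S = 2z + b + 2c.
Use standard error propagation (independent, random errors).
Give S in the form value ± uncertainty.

S is a linear combination, so absolute uncertainties add in quadrature:
  (2·δz)² = 28900;  (δb)² = 169;  (2·δc)² = 4.02
δS = √(29100) = 171
S = 2590.

2590 ± 171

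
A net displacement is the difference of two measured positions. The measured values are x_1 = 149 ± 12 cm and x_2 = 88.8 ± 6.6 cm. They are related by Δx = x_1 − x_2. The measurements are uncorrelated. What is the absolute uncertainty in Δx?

For a sum/difference, combine absolute errors in quadrature:
  (δx_1)² = 144;  (δx_2)² = 43.6
δΔx = √(188) = 13.7 cm

13.7 cm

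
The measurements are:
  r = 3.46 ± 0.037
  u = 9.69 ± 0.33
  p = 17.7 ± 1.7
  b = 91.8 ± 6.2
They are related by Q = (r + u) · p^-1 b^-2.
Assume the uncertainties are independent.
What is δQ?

1.48e-05

Let w = r + u = 13.1. δw = √(δr² + δu²) = √(0.00137 + 0.109) = 0.332, so δw/w = 0.0253.
Q is then a monomial in w, p, b:
δQ/Q = √((δw/w)² + (-1·δp/p)² + (-2·δb/b)²) = √(0.000638 + 0.00922 + 0.0182) = 0.168
Q = 8.82e-05, so δQ = 0.168 × 8.82e-05 = 1.48e-05.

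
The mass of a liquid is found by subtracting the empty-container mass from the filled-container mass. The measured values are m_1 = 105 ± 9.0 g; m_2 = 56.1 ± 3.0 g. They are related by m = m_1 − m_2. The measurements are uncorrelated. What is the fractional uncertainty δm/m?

m is a linear combination, so absolute uncertainties add in quadrature:
  (δm_1)² = 81.0;  (δm_2)² = 9.00
δm = √(90.0) = 9.49 g
m = 48.9 g, so δm/m = 9.49/48.9 = 0.194.

0.194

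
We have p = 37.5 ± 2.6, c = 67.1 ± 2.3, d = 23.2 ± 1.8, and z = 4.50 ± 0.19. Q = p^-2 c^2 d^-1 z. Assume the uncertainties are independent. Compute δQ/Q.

Since Q is a product/quotient, work with relative uncertainties:
  (-2·δp/p)² = (-2×0.0693)² = 0.0192;  (2·δc/c)² = (2×0.0343)² = 0.00470;  (-1·δd/d)² = (-1×0.0776)² = 0.00602;  (1·δz/z)² = (1×0.0422)² = 0.00178
δQ/Q = √(0.0317) = 0.178

0.178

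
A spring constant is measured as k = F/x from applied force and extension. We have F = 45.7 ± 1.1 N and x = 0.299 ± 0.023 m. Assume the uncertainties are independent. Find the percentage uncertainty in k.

Each factor contributes (exponent × relative error)² to (δk/k)²:
  (1·δF/F)² = (1×0.0241)² = 0.000579;  (-1·δx/x)² = (-1×0.0769)² = 0.00592
δk/k = √(0.00650) = 0.0806

8.06%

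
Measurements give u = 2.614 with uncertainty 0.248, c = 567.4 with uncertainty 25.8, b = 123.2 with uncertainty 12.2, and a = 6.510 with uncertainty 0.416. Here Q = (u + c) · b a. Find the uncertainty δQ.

Let w = u + c = 570.0. δw = √(δu² + δc²) = √(0.0615 + 666) = 25.8, so δw/w = 0.0453.
Q is then a monomial in w, b, a:
δQ/Q = √((δw/w)² + (1·δb/b)² + (1·δa/a)²) = √(0.00205 + 0.00981 + 0.00408) = 0.126
Q = 457200, so δQ = 0.126 × 457200 = 57700.

57700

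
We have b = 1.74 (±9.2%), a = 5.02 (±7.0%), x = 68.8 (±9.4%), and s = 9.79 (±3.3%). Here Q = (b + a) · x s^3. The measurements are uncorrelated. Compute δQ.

64600

Let u = b + a = 6.76. δu = √(δb² + δa²) = √(0.0256 + 0.123) = 0.386, so δu/u = 0.0571.
Q is then a monomial in u, x, s:
δQ/Q = √((δu/u)² + (1·δx/x)² + (3·δs/s)²) = √(0.00326 + 0.00884 + 0.00980) = 0.148
Q = 4.36e+05, so δQ = 0.148 × 4.36e+05 = 64600.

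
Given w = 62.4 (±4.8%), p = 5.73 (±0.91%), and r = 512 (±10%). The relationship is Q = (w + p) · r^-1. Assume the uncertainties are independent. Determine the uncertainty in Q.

Let u = w + p = 68.1. δu = √(δw² + δp²) = √(8.97 + 0.00272) = 3.00, so δu/u = 0.0440.
Q is then a monomial in u, r:
δQ/Q = √((δu/u)² + (-1·δr/r)²) = √(0.00193 + 0.0100) = 0.109
Q = 0.133, so δQ = 0.109 × 0.133 = 0.0145.

0.0145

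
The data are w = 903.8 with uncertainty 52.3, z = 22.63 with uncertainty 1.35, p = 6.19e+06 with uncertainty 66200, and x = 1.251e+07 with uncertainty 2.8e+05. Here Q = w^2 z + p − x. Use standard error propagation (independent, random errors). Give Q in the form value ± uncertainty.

(1.217 ± 0.242) × 10^7

Let h = w^2·z = 1.849e+07. δh/h = √((2·δw/w)² + (1·δz/z)²) = √(0.0134 + 0.00356) = 0.130, so δh = 2.41e+06.
Q = h + p − x: δQ = √(δh² + δp² + δx²) = √(5.79e+12 + 4.38e+09 + 7.84e+10) = 2.42e+06
Q = 1.217e+07.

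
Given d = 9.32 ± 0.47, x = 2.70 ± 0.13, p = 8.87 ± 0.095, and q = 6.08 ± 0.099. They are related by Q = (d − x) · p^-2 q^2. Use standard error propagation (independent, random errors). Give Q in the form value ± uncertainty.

3.11 ± 0.259

Let u = d − x = 6.62. δu = √(δd² + δx²) = √(0.221 + 0.0169) = 0.488, so δu/u = 0.0737.
Q is then a monomial in u, p, q:
δQ/Q = √((δu/u)² + (-2·δp/p)² + (2·δq/q)²) = √(0.00543 + 0.000459 + 0.00106) = 0.0833
Q = 3.11, so δQ = 0.0833 × 3.11 = 0.259.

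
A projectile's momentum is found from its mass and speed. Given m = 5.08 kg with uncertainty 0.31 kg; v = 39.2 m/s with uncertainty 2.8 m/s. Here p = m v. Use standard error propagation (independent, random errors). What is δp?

Each factor contributes (exponent × relative error)² to (δp/p)²:
  (1·δm/m)² = (1×0.0610)² = 0.00372;  (1·δv/v)² = (1×0.0714)² = 0.00510
δp/p = √(0.00883) = 0.0939
p = 199 kg·m/s, so δp = 0.0939 × 199 = 18.7 kg·m/s.

18.7 kg·m/s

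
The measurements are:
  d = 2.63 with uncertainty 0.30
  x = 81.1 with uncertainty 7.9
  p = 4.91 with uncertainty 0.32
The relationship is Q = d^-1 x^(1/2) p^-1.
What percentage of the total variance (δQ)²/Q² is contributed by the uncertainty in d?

(δQ/Q)² = (-1·δd/d)² + (½·δx/x)² + (-1·δp/p)²
  d term: (-1×0.114)² = 0.0130
  x term: (0.5×0.0974)² = 0.00237
  p term: (-1×0.0652)² = 0.00425
Total = 0.0196. Share from d = 0.0130/0.0196 = 0.663.

66.3%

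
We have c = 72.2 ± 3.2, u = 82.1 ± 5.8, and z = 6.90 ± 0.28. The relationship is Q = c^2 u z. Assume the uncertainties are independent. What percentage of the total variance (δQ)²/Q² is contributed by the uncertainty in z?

11.4%

(δQ/Q)² = (2·δc/c)² + (1·δu/u)² + (1·δz/z)²
  c term: (2×0.0443)² = 0.00786
  u term: (1×0.0706)² = 0.00499
  z term: (1×0.0406)² = 0.00165
Total = 0.0145. Share from z = 0.00165/0.0145 = 0.114.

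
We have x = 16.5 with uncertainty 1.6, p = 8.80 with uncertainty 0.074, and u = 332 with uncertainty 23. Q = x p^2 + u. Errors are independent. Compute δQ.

Let w = x·p^2 = 1280. δw/w = √((1·δx/x)² + (2·δp/p)²) = √(0.00940 + 0.000283) = 0.0984, so δw = 126.
Q = w + u: δQ = √(δw² + δu²) = √(15800 + 529) = 128

128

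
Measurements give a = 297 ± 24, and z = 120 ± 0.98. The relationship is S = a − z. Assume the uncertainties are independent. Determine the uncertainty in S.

24.0

S is a linear combination, so absolute uncertainties add in quadrature:
  (δa)² = 576;  (δz)² = 0.960
δS = √(577) = 24.0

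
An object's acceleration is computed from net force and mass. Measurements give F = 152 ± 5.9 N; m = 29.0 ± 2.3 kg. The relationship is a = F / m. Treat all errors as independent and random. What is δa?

For a monomial a ∝ F, m^-1, fractional errors add in quadrature:
  (1·δF/F)² = (1×0.0388)² = 0.00151;  (-1·δm/m)² = (-1×0.0793)² = 0.00629
δa/a = √(0.00780) = 0.0883
a = 5.24 m/s^2, so δa = 0.0883 × 5.24 = 0.463 m/s^2.

0.463 m/s^2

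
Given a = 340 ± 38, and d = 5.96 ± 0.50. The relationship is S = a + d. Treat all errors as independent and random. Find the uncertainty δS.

38.0

Absolute uncertainties add in quadrature for a linear combination:
  (δa)² = 1440;  (δd)² = 0.250
δS = √(1440) = 38.0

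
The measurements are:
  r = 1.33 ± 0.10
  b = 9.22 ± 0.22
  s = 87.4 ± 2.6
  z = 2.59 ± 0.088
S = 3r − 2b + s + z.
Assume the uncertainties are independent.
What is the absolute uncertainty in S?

Each term contributes (cᵢ δxᵢ)² to (δS)²:
  (3·δr)² = 0.0900;  (2·δb)² = 0.194;  (δs)² = 6.76;  (δz)² = 0.00774
δS = √(7.05) = 2.66

2.66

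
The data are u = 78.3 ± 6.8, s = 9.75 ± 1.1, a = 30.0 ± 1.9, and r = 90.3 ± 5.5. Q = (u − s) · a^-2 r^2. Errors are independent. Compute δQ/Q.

Let w = u − s = 68.5. δw = √(δu² + δs²) = √(46.2 + 1.21) = 6.89, so δw/w = 0.100.
Q is then a monomial in w, a, r:
δQ/Q = √((δw/w)² + (-2·δa/a)² + (2·δr/r)²) = √(0.0101 + 0.0160 + 0.0148) = 0.202

0.202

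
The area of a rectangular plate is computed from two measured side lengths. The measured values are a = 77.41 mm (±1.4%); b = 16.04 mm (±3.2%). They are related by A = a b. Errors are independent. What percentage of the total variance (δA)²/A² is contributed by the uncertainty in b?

83.9%

(δA/A)² = (1·δa/a)² + (1·δb/b)²
  a term: (1×0.0140)² = 0.000196
  b term: (1×0.0320)² = 0.00102
Total = 0.00122. Share from b = 0.00102/0.00122 = 0.839.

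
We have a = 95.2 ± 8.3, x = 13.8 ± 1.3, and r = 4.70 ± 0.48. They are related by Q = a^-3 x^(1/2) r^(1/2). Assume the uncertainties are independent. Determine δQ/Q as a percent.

27.1%

Since Q is a product/quotient, work with relative uncertainties:
  (-3·δa/a)² = (-3×0.0872)² = 0.0684;  (½·δx/x)² = (0.5×0.0942)² = 0.00222;  (½·δr/r)² = (0.5×0.102)² = 0.00261
δQ/Q = √(0.0732) = 0.271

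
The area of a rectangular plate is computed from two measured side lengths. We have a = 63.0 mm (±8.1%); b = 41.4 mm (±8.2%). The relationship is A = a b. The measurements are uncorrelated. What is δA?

A is a product of powers, so relative uncertainties combine in quadrature:
  (1·δa/a)² = (1×0.0810)² = 0.00656;  (1·δb/b)² = (1×0.0820)² = 0.00672
δA/A = √(0.0133) = 0.115
A = 2610 mm^2, so δA = 0.115 × 2610 = 301 mm^2.

301 mm^2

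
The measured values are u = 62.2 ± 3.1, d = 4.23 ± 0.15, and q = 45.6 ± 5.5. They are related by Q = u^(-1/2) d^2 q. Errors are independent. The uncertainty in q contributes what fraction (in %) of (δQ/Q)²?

72.0%

(δQ/Q)² = (−½·δu/u)² + (2·δd/d)² + (1·δq/q)²
  u term: (-0.5×0.0498)² = 0.000621
  d term: (2×0.0355)² = 0.00503
  q term: (1×0.121)² = 0.0145
Total = 0.0202. Share from q = 0.0145/0.0202 = 0.720.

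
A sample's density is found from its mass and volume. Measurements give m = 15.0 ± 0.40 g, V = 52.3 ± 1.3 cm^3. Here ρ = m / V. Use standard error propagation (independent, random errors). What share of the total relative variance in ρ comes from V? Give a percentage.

46.5%

(δρ/ρ)² = (1·δm/m)² + (-1·δV/V)²
  m term: (1×0.0267)² = 0.000711
  V term: (-1×0.0249)² = 0.000618
Total = 0.00133. Share from V = 0.000618/0.00133 = 0.465.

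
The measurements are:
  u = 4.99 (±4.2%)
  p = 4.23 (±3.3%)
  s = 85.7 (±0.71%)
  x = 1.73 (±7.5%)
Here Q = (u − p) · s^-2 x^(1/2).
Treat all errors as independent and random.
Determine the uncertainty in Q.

Let w = u − p = 0.760. δw = √(δu² + δp²) = √(0.0439 + 0.0195) = 0.252, so δw/w = 0.331.
Q is then a monomial in w, s, x:
δQ/Q = √((δw/w)² + (-2·δs/s)² + (½·δx/x)²) = √(0.110 + 0.000202 + 0.00141) = 0.334
Q = 0.000136, so δQ = 0.334 × 0.000136 = 4.54e-05.

4.54e-05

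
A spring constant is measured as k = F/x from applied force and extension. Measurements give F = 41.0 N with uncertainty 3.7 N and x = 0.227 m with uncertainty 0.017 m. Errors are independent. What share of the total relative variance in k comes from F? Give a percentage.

(δk/k)² = (1·δF/F)² + (-1·δx/x)²
  F term: (1×0.0902)² = 0.00814
  x term: (-1×0.0749)² = 0.00561
Total = 0.0138. Share from F = 0.00814/0.0138 = 0.592.

59.2%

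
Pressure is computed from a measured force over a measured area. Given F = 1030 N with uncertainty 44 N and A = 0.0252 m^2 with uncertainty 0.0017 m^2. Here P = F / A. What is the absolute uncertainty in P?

3260 Pa

For a monomial P ∝ F, A^-1, fractional errors add in quadrature:
  (1·δF/F)² = (1×0.0427)² = 0.00182;  (-1·δA/A)² = (-1×0.0675)² = 0.00455
δP/P = √(0.00638) = 0.0798
P = 40900 Pa, so δP = 0.0798 × 40900 = 3260 Pa.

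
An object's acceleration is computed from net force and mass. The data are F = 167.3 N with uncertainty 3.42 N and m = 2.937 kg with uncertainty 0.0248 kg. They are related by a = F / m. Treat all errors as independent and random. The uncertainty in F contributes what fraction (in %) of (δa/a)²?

85.4%

(δa/a)² = (1·δF/F)² + (-1·δm/m)²
  F term: (1×0.0204)² = 0.000418
  m term: (-1×0.00844)² = 7.13e-05
Total = 0.000489. Share from F = 0.000418/0.000489 = 0.854.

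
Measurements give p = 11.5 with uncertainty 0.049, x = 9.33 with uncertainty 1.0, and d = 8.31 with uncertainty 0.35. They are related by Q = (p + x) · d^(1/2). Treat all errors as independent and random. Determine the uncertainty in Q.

3.15

Let u = p + x = 20.8. δu = √(δp² + δx²) = √(0.00240 + 1.00) = 1.00, so δu/u = 0.0481.
Q is then a monomial in u, d:
δQ/Q = √((δu/u)² + (½·δd/d)²) = √(0.00231 + 0.000443) = 0.0525
Q = 60.0, so δQ = 0.0525 × 60.0 = 3.15.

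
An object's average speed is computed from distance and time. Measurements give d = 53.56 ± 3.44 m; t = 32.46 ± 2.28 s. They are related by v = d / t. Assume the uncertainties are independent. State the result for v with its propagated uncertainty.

Since v is a product/quotient, work with relative uncertainties:
  (1·δd/d)² = (1×0.0642)² = 0.00413;  (-1·δt/t)² = (-1×0.0702)² = 0.00493
δv/v = √(0.00906) = 0.0952
v = 1.650 m/s, so δv = 0.0952 × 1.650 = 0.157 m/s.

1.650 ± 0.157 m/s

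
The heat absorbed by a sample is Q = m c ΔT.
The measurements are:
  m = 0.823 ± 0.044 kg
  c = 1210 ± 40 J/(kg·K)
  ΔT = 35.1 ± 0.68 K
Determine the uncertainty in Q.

2300 J

Q is a product of powers, so relative uncertainties combine in quadrature:
  (1·δm/m)² = (1×0.0535)² = 0.00286;  (1·δc/c)² = (1×0.0331)² = 0.00109;  (1·δΔT/ΔT)² = (1×0.0194)² = 0.000375
δQ/Q = √(0.00433) = 0.0658
Q = 35000 J, so δQ = 0.0658 × 35000 = 2300 J.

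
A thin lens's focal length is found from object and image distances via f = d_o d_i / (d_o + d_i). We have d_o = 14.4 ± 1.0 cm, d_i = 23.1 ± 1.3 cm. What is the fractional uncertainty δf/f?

∂f/∂d_o = (d_i/(d_o+d_i))² = 0.379;  ∂f/∂d_i = (d_o/(d_o+d_i))² = 0.147
δf = √((∂f/∂d_o · δd_o)² + (∂f/∂d_i · δd_i)²) = √(0.144 + 0.0367) = 0.425 cm
f = 8.87 cm, so δf/f = 0.425/8.87 = 0.0479.

0.0479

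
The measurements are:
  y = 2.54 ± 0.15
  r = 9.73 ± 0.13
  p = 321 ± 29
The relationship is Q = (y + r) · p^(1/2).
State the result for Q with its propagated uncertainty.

Let u = y + r = 12.3. δu = √(δy² + δr²) = √(0.0225 + 0.0169) = 0.198, so δu/u = 0.0162.
Q is then a monomial in u, p:
δQ/Q = √((δu/u)² + (½·δp/p)²) = √(0.000262 + 0.00204) = 0.0480
Q = 220, so δQ = 0.0480 × 220 = 10.5.

220 ± 10.5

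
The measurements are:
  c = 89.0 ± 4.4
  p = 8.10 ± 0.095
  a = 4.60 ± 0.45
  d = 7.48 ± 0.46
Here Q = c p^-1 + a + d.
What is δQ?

Let w = c·p^-1 = 11.0. δw/w = √((1·δc/c)² + (-1·δp/p)²) = √(0.00244 + 0.000138) = 0.0508, so δw = 0.558.
Q = w + a + d: δQ = √(δw² + δa² + δd²) = √(0.312 + 0.203 + 0.212) = 0.852

0.852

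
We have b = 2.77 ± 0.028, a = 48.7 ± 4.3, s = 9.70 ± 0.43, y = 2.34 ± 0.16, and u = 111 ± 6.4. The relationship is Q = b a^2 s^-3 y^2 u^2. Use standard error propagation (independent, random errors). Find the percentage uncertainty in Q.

Products/powers → add relative errors in quadrature, weighted by exponent:
  (1·δb/b)² = (1×0.0101)² = 0.000102;  (2·δa/a)² = (2×0.0883)² = 0.0312;  (-3·δs/s)² = (-3×0.0443)² = 0.0177;  (2·δy/y)² = (2×0.0684)² = 0.0187;  (2·δu/u)² = (2×0.0577)² = 0.0133
δQ/Q = √(0.0810) = 0.285

28.5%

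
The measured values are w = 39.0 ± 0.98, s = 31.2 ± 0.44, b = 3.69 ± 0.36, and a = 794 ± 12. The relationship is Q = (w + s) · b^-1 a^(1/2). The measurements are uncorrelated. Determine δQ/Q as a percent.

Let u = w + s = 70.2. δu = √(δw² + δs²) = √(0.960 + 0.194) = 1.07, so δu/u = 0.0153.
Q is then a monomial in u, b, a:
δQ/Q = √((δu/u)² + (-1·δb/b)² + (½·δa/a)²) = √(0.000234 + 0.00952 + 5.71e-05) = 0.0990

9.90%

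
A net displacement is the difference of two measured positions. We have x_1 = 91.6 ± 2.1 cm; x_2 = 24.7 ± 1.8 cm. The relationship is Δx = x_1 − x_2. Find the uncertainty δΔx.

Each term contributes (cᵢ δxᵢ)² to (δΔx)²:
  (δx_1)² = 4.41;  (δx_2)² = 3.24
δΔx = √(7.65) = 2.77 cm

2.77 cm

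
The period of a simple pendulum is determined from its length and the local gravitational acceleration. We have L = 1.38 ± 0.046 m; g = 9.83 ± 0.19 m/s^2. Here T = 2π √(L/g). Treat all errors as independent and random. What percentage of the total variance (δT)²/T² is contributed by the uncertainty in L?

74.8%

(δT/T)² = (½·δL/L)² + (−½·δg/g)²
  L term: (0.5×0.0333)² = 0.000278
  g term: (-0.5×0.0193)² = 9.34e-05
Total = 0.000371. Share from L = 0.000278/0.000371 = 0.748.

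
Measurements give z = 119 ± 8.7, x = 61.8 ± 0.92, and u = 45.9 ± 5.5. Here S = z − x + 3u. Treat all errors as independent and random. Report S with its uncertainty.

195 ± 18.7

For a sum/difference, combine absolute errors in quadrature:
  (δz)² = 75.7;  (δx)² = 0.846;  (3·δu)² = 272
δS = √(349) = 18.7
S = 195.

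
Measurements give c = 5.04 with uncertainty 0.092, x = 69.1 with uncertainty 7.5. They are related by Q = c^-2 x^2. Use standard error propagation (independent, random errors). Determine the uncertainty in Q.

41.4

Relative error in a monomial: (δQ/Q)² = Σ (nᵢ · δxᵢ/xᵢ)².
  (-2·δc/c)² = (-2×0.0183)² = 0.00133;  (2·δx/x)² = (2×0.109)² = 0.0471
δQ/Q = √(0.0485) = 0.220
Q = 188, so δQ = 0.220 × 188 = 41.4.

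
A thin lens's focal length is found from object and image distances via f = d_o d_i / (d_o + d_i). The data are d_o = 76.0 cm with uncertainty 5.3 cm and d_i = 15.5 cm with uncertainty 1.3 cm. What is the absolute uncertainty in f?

∂f/∂d_o = (d_i/(d_o+d_i))² = 0.0287;  ∂f/∂d_i = (d_o/(d_o+d_i))² = 0.690
δf = √((∂f/∂d_o · δd_o)² + (∂f/∂d_i · δd_i)²) = √(0.0231 + 0.804) = 0.910 cm

0.910 cm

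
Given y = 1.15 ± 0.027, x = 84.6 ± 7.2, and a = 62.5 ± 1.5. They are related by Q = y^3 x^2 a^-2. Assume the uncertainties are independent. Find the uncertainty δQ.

0.530

Products/powers → add relative errors in quadrature, weighted by exponent:
  (3·δy/y)² = (3×0.0235)² = 0.00496;  (2·δx/x)² = (2×0.0851)² = 0.0290;  (-2·δa/a)² = (-2×0.0240)² = 0.00230
δQ/Q = √(0.0362) = 0.190
Q = 2.79, so δQ = 0.190 × 2.79 = 0.530.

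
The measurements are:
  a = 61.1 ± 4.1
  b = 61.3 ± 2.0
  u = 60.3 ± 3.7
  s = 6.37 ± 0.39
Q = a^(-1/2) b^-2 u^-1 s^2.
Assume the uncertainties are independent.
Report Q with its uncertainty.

Relative error in a monomial: (δQ/Q)² = Σ (nᵢ · δxᵢ/xᵢ)².
  (−½·δa/a)² = (-0.5×0.0671)² = 0.00113;  (-2·δb/b)² = (-2×0.0326)² = 0.00426;  (-1·δu/u)² = (-1×0.0614)² = 0.00377;  (2·δs/s)² = (2×0.0612)² = 0.0150
δQ/Q = √(0.0241) = 0.155
Q = 2.29e-05, so δQ = 0.155 × 2.29e-05 = 3.56e-06.

(2.29 ± 0.356) × 10^-5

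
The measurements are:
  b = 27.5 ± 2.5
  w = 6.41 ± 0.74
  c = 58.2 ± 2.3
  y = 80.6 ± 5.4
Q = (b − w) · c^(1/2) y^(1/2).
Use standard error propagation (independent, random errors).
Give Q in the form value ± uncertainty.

1440 ± 187

Let u = b − w = 21.1. δu = √(δb² + δw²) = √(6.25 + 0.548) = 2.61, so δu/u = 0.124.
Q is then a monomial in u, c, y:
δQ/Q = √((δu/u)² + (½·δc/c)² + (½·δy/y)²) = √(0.0153 + 0.000390 + 0.00112) = 0.130
Q = 1440, so δQ = 0.130 × 1440 = 187.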